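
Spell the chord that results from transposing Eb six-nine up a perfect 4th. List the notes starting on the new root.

A-flat, C, E-flat, F, B-flat

A perfect 4th up from E-flat is A-flat, so the new chord is A-flat six-nine.
- root: A-flat
- major 3rd: C
- perfect 5th: E-flat
- major 6th: F
- major 9th: B-flat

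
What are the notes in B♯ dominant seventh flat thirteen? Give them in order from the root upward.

B-sharp, D-double-sharp, F-double-sharp, A-sharp, G-sharp

B♯ dominant seventh flat thirteen is a dominant seventh flat thirteen built on B-sharp.
B-sharp — root
D-double-sharp — major 3rd
F-double-sharp — perfect 5th
A-sharp — minor 7th
G-sharp — minor 13th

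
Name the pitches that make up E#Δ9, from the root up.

E# – G## – B# – D## – F##

Root E#, quality major ninth:
- root: E#
- major 3rd: G##
- perfect 5th: B#
- major 7th: D##
- major 9th: F##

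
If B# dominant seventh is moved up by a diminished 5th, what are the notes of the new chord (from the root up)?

F-sharp, A-sharp, C-sharp, E

B-sharp up a diminished 5th → F-sharp. New chord: F-sharp dominant seventh.
F-sharp — root
A-sharp — major 3rd
C-sharp — perfect 5th
E — minor 7th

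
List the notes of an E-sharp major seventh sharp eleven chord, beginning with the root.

E# – G## – B# – D## – A##

E-sharp major seventh sharp eleven is a major seventh sharp eleven built on E#.
- root: E#
- major 3rd: G##
- perfect 5th: B#
- major 7th: D##
- augmented 11th: A##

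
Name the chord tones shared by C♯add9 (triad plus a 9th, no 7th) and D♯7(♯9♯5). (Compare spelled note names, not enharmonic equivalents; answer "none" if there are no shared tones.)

C♯add9: C# E# G# D#
D♯7(♯9♯5): D# F## A## C# E##
Common to both → C#, D#.

C# – D#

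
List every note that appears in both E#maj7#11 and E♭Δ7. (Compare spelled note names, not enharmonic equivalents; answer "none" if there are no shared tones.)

E#maj7#11: E♯ G𝄪 B♯ D𝄪 A𝄪
E♭Δ7: E♭ G B♭ D
Common to both → none.

none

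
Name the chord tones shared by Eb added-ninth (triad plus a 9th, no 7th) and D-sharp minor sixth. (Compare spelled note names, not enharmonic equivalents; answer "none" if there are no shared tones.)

Eb added-ninth = E-flat, G, B-flat, F.
D-sharp minor sixth = D-sharp, F-sharp, A-sharp, B-sharp.
Shared: none.

none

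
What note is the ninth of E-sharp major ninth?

E-sharp major ninth is built on E#; its 9th is a major 9th above the root.
A second above E uses the letter F, and the major 9th above E# is F##.

F##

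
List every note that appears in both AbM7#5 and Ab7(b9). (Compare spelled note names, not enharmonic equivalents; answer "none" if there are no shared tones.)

AbM7#5: Ab C E G
Ab7(b9): Ab C Eb Gb Bbb
Common to both → Ab, C.

Ab – C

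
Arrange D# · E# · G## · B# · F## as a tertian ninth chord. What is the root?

E#

Stacking in thirds gives E# – G## – B# – D# – F##, so E# is the root — E# dominant ninth.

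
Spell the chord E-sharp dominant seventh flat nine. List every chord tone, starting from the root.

E#, G##, B#, D#, F#

Root E#, quality dominant seventh flat nine:
Root: E#
Major 3rd (3rd): G##
Perfect 5th (5th): B#
Minor 7th (7th): D#
Minor 9th (9th): F#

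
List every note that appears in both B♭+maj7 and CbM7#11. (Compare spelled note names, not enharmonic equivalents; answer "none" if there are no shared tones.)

B♭

B♭+maj7: B♭ D F♯ A
CbM7#11: C♭ E♭ G♭ B♭ F
Common to both → B♭.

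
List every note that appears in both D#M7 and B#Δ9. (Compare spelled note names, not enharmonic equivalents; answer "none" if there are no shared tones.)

F##  C##

D#M7 = D#, F##, A#, C##.
B#Δ9 = B#, D##, F##, A##, C##.
Shared: F##, C##.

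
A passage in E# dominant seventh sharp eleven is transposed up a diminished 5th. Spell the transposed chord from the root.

B, D♯, F♯, A, E♯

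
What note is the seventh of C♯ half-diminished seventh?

B

C♯ half-diminished seventh is built on C-sharp; its 7th is a minor 7th above the root.
A seventh above C uses the letter B, and the minor 7th above C-sharp is B.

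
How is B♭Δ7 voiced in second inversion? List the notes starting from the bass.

F  A  Bb  D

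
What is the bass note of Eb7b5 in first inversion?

G

Eb7b5 in root position is Eb–G–Bbb–Db.
First inversion places the third in the bass, which is G.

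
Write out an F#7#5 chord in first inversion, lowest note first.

A# C## E F#

F#7#5 = F#–A#–C##–E; first inversion → third (A#) lowest.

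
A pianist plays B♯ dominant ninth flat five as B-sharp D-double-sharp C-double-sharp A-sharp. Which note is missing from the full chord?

B♯ dominant ninth flat five = B-sharp, D-double-sharp, F-sharp, A-sharp, C-double-sharp. The voicing lacks the 5th (diminished 5th), F-sharp.

F-sharp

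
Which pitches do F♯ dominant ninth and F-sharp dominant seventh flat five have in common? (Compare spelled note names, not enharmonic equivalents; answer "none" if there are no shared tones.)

F♯ dominant ninth = F-sharp, A-sharp, C-sharp, E, G-sharp.
F-sharp dominant seventh flat five = F-sharp, A-sharp, C, E.
Shared: F-sharp, A-sharp, E.

F-sharp A-sharp E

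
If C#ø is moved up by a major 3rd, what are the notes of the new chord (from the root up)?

A major 3rd up from C# is E#, so the new chord is E# half-diminished seventh.
Root: E#
Minor 3rd (3rd): G#
Diminished 5th (5th): B
Minor 7th (7th): D#

E# G# B D#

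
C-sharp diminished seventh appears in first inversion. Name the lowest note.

E

C-sharp diminished seventh in root position is C♯–E–G–B♭.
First inversion places the third in the bass, which is E.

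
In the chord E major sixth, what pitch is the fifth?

B

Root of E major sixth = E. The 5th is a perfect 5th: E up a perfect 5th → B.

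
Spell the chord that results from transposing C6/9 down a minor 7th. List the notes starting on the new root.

A minor 7th down from C is D, so the new chord is D six-nine.
Root: D
Major 3rd (3rd): F#
Perfect 5th (5th): A
Major 6th (6th): B
Major 9th (9th): E

D, F#, A, B, E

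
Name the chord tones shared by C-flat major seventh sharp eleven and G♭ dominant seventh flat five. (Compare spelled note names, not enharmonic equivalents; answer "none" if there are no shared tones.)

C-flat major seventh sharp eleven: C♭ E♭ G♭ B♭ F
G♭ dominant seventh flat five: G♭ B♭ D𝄫 F♭
Common to both → G♭, B♭.

G♭, B♭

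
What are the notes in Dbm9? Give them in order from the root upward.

Db, Fb, Ab, Cb, Eb

Root Db, quality minor ninth:
Root: Db
Minor 3rd (3rd): Fb
Perfect 5th (5th): Ab
Minor 7th (7th): Cb
Major 9th (9th): Eb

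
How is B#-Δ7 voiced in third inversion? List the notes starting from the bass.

A##  B#  D#  F##

B#-Δ7 = B#–D#–F##–A##; third inversion → seventh (A##) lowest.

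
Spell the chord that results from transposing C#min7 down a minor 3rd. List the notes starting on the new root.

C# down a minor 3rd → A#. New chord: A# minor seventh.
root → A#
3rd (minor 3rd) → C#
5th (perfect 5th) → E#
7th (minor 7th) → G#

A#, C#, E#, G#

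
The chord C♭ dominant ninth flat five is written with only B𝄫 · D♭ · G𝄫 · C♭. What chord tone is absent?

E♭

The full C♭ dominant ninth flat five chord is C♭, E♭, G𝄫, B𝄫, D♭.
Comparing with the voicing, the major 3rd (3rd) — E♭ — is absent.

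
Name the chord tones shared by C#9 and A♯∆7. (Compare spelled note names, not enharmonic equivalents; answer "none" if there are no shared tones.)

E#

C#9: C# E# G# B D#
A♯∆7: A# C## E# G##
Common to both → E#.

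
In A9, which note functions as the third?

C#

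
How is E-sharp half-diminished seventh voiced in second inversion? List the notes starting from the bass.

B, D#, E#, G#

In root position, E-sharp half-diminished seventh is E#–G#–B–D#.
Second inversion puts the fifth (B) in the bass.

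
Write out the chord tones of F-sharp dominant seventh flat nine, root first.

Root F#, quality dominant seventh flat nine:
root → F#
3rd (major 3rd) → A#
5th (perfect 5th) → C#
7th (minor 7th) → E
9th (minor 9th) → G

F# – A# – C# – E – G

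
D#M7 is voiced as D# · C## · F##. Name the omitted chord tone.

A#

D#M7 = D#, F##, A#, C##. The voicing lacks the 5th (perfect 5th), A#.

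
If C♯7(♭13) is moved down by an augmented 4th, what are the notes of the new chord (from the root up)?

G, B, D, F, Eb

Transposed root: C# → G (augmented 4th down). So we spell G dominant seventh flat thirteen:
Root: G
Major 3rd (3rd): B
Perfect 5th (5th): D
Minor 7th (7th): F
Minor 13th (13th): Eb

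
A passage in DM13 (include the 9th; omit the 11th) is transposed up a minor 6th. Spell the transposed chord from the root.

Bb – D – F – A – C – G

D up a minor 6th → Bb. New chord: Bb major thirteenth.
Root: Bb
Major 3rd (3rd): D
Perfect 5th (5th): F
Major 7th (7th): A
Major 9th (9th): C
Major 13th (13th): G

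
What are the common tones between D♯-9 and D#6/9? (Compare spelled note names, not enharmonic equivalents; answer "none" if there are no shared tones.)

D#, A#, E#

D♯-9: D# F# A# C# E#
D#6/9: D# F## A# B# E#
Common to both → D#, A#, E#.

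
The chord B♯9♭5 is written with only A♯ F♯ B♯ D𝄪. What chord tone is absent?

C𝄪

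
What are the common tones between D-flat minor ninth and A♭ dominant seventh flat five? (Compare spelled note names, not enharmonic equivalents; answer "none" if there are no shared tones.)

Ab

D-flat minor ninth = Db, Fb, Ab, Cb, Eb.
A♭ dominant seventh flat five = Ab, C, Ebb, Gb.
Shared: Ab.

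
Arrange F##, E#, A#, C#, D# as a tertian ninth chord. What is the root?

Arranged so that each adjacent pair is a third by letter name: D# – F## – A# – C# – E#.
The bottom of that stack, D#, is the root (this is D# dominant ninth).

D#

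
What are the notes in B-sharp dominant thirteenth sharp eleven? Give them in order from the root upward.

B#, D##, F##, A#, C##, E##, G##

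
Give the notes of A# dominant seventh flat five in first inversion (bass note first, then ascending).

C𝄪 – E – G♯ – A♯

A# dominant seventh flat five = A♯–C𝄪–E–G♯; first inversion → third (C𝄪) lowest.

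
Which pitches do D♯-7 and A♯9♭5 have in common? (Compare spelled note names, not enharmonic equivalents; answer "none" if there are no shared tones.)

A#

D♯-7: D# F# A# C#
A♯9♭5: A# C## E G# B#
Common to both → A#.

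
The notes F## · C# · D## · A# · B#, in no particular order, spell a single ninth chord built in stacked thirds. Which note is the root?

Stacking in thirds gives B# – D## – F## – A# – C#, so B# is the root — B# dominant seventh flat nine.

B#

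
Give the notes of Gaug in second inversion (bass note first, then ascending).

D#, G, B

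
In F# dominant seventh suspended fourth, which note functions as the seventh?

E

F# dominant seventh suspended fourth is built on F#; its 7th is a minor 7th above the root.
A seventh above F uses the letter E, and the minor 7th above F# is E.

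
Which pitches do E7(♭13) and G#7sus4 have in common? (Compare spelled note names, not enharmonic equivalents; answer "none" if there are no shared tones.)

E7(♭13): E G# B D C
G#7sus4: G# C# D# F#
Common to both → G#.

G#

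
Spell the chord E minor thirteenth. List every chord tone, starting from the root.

Root E, quality minor thirteenth:
E — root
G — minor 3rd
B — perfect 5th
D — minor 7th
F-sharp — major 9th
A — perfect 11th
C-sharp — major 13th

E G B D F-sharp A C-sharp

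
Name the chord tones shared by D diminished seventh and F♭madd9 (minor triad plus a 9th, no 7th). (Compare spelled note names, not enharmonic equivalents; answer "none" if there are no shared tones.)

D diminished seventh: D F A♭ C♭
F♭madd9: F♭ A𝄫 C♭ G♭
Common to both → C♭.

C♭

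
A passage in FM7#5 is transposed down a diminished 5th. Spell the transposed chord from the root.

B  D#  F##  A#

Transposed root: F → B (diminished 5th down). So we spell B augmented major seventh:
root → B
3rd (major 3rd) → D#
5th (augmented 5th) → F##
7th (major 7th) → A#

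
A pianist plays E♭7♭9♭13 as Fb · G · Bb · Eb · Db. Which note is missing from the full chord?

The full E♭7♭9♭13 chord is Eb, G, Bb, Db, Fb, Cb.
Comparing with the voicing, the minor 13th (13th) — Cb — is absent.

Cb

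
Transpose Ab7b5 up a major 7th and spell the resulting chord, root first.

G B D♭ F

A major 7th up from A♭ is G, so the new chord is G dominant seventh flat five.
G — root
B — major 3rd
D♭ — diminished 5th
F — minor 7th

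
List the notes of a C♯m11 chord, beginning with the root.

C# E G# B D# F#

C♯m11 is a minor eleventh built on C#.
root → C#
3rd (minor 3rd) → E
5th (perfect 5th) → G#
7th (minor 7th) → B
9th (major 9th) → D#
11th (perfect 11th) → F#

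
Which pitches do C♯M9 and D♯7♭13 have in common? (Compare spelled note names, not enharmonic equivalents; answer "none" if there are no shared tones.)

C♯M9: C# E# G# B# D#
D♯7♭13: D# F## A# C# B
Common to both → C#, D#.

C#  D#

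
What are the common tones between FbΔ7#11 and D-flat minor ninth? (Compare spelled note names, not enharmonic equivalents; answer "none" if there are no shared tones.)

Fb Ab Cb Eb

FbΔ7#11: Fb Ab Cb Eb Bb
D-flat minor ninth: Db Fb Ab Cb Eb
Common to both → Fb, Ab, Cb, Eb.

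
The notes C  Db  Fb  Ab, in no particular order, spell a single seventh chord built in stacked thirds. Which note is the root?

Arranged so that each adjacent pair is a third by letter name: Db – Fb – Ab – C.
The bottom of that stack, Db, is the root (this is Db minor-major seventh).

Db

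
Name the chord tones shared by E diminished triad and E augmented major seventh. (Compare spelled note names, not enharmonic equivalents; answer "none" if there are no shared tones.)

E

E diminished triad: E G B-flat
E augmented major seventh: E G-sharp B-sharp D-sharp
Common to both → E.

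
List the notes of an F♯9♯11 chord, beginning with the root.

F#  A#  C#  E  G#  B#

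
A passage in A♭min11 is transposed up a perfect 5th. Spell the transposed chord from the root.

Eb – Gb – Bb – Db – F – Ab

A perfect 5th up from Ab is Eb, so the new chord is Eb minor eleventh.
Eb — root
Gb — minor 3rd
Bb — perfect 5th
Db — minor 7th
F — major 9th
Ab — perfect 11th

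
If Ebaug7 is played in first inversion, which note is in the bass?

G

Ebaug7 = Eb–G–B–Db. First inversion → third in the bass = G.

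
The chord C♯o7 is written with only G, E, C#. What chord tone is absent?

Bb

The full C♯o7 chord is C#, E, G, Bb.
Comparing with the voicing, the diminished 7th (7th) — Bb — is absent.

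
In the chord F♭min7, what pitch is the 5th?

Cb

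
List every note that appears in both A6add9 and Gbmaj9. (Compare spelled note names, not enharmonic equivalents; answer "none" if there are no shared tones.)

A6add9: A C# E F# B
Gbmaj9: Gb Bb Db F Ab
Common to both → none.

none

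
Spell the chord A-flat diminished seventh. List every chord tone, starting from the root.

A-flat diminished seventh is a diminished seventh built on A-flat.
- root: A-flat
- minor 3rd: C-flat
- diminished 5th: E-double-flat
- diminished 7th: G-double-flat

A-flat, C-flat, E-double-flat, G-double-flat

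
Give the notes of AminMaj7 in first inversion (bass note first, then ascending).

In root position, AminMaj7 is A–C–E–G#.
First inversion puts the third (C) in the bass.

C  E  G#  A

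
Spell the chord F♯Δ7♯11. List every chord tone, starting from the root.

F♯, A♯, C♯, E♯, B♯

F♯Δ7♯11 is a major seventh sharp eleven built on F♯.
Root: F♯
Major 3rd (3rd): A♯
Perfect 5th (5th): C♯
Major 7th (7th): E♯
Augmented 11th (11th): B♯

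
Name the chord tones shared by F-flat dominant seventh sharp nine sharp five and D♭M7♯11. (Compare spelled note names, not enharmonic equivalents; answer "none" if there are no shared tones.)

F-flat dominant seventh sharp nine sharp five: Fb Ab C Ebb G
D♭M7♯11: Db F Ab C G
Common to both → Ab, C, G.

Ab C G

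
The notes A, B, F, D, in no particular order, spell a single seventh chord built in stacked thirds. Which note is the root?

Arranged so that each adjacent pair is a third by letter name: B – D – F – A.
The bottom of that stack, B, is the root (this is B half-diminished seventh).

B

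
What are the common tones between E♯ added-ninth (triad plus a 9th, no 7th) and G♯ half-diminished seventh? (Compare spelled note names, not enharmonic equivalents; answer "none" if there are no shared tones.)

none

E♯ added-ninth = E#, G##, B#, F##.
G♯ half-diminished seventh = G#, B, D, F#.
Shared: none.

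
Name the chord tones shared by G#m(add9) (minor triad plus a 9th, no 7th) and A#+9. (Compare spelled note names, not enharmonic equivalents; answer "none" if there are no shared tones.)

G#, A#

G#m(add9): G# B D# A#
A#+9: A# C## E## G# B#
Common to both → G#, A#.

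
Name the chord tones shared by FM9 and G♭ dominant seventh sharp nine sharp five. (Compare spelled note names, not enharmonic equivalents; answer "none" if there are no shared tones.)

A

FM9: F A C E G
G♭ dominant seventh sharp nine sharp five: Gb Bb D Fb A
Common to both → A.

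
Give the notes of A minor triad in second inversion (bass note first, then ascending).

In root position, A minor triad is A–C–E.
Second inversion puts the fifth (E) in the bass.

E, A, C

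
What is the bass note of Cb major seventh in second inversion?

G♭

Cb major seventh = C♭–E♭–G♭–B♭. Second inversion → fifth in the bass = G♭.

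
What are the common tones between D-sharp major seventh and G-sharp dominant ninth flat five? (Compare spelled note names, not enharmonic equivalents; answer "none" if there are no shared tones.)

A#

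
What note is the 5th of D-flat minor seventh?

A♭

Root of D-flat minor seventh = D♭. The 5th is a perfect 5th: D♭ up a perfect 5th → A♭.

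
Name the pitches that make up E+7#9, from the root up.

E G# B# D F##

Root E, quality dominant seventh sharp nine sharp five:
- root: E
- major 3rd: G#
- augmented 5th: B#
- minor 7th: D
- augmented 9th: F##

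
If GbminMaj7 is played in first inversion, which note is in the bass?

B𝄫

GbminMaj7 = G♭–B𝄫–D♭–F. First inversion → third in the bass = B𝄫.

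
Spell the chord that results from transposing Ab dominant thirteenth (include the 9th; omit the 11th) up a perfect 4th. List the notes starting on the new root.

Db, F, Ab, Cb, Eb, Bb

Transposed root: Ab → Db (perfect 4th up). So we spell Db dominant thirteenth:
Db — root
F — major 3rd
Ab — perfect 5th
Cb — minor 7th
Eb — major 9th
Bb — major 13th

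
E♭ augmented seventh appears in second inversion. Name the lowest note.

B

E♭ augmented seventh = Eb–G–B–Db. Second inversion → fifth in the bass = B.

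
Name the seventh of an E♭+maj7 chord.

Root of E♭+maj7 = Eb. The 7th is a major 7th: Eb up a major 7th → D.

D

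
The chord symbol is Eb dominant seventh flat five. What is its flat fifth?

Root of Eb dominant seventh flat five = E-flat. The 5th is a diminished 5th: E-flat up a diminished 5th → B-double-flat.

B-double-flat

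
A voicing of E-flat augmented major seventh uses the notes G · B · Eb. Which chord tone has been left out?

The full E-flat augmented major seventh chord is Eb, G, B, D.
Comparing with the voicing, the major 7th (7th) — D — is absent.

D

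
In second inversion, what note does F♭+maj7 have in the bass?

C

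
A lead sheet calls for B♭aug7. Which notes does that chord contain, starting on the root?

B♭aug7: augmented seventh on B♭.
B♭ — root
D — major 3rd
F♯ — augmented 5th
A♭ — minor 7th

B♭ – D – F♯ – A♭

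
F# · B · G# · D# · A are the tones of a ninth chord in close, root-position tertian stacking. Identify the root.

G#

Arranged so that each adjacent pair is a third by letter name: G# – B – D# – F# – A.
The bottom of that stack, G#, is the root (this is G# minor seventh flat nine).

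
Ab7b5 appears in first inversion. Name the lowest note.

C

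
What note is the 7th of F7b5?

E♭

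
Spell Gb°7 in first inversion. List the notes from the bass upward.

Gb°7 = Gb–Bbb–Dbb–Fbb; first inversion → third (Bbb) lowest.

Bbb, Dbb, Fbb, Gb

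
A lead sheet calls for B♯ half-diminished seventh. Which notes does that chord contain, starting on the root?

B-sharp – D-sharp – F-sharp – A-sharp

Root B-sharp, quality half-diminished seventh:
- root: B-sharp
- minor 3rd: D-sharp
- diminished 5th: F-sharp
- minor 7th: A-sharp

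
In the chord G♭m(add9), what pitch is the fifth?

D♭

G♭m(add9) is built on G♭; its 5th is a perfect 5th above the root.
A fifth above G uses the letter D, and the perfect 5th above G♭ is D♭.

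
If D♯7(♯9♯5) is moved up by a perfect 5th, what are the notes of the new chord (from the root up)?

A#, C##, E##, G#, B##

D# up a perfect 5th → A#. New chord: A# dominant seventh sharp nine sharp five.
A# — root
C## — major 3rd
E## — augmented 5th
G# — minor 7th
B## — augmented 9th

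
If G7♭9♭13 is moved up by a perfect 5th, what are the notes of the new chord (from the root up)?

Transposed root: G → D (perfect 5th up). So we spell D dominant seventh flat nine flat thirteen:
D — root
F♯ — major 3rd
A — perfect 5th
C — minor 7th
E♭ — minor 9th
B♭ — minor 13th

D F♯ A C E♭ B♭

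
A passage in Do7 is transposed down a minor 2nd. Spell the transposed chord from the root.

C#  E  G  Bb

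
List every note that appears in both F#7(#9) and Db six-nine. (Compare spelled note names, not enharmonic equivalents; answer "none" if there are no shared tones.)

F#7(#9): F# A# C# E G##
Db six-nine: Db F Ab Bb Eb
Common to both → none.

none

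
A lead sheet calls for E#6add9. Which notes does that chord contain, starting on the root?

Root E#, quality six-nine:
root → E#
3rd (major 3rd) → G##
5th (perfect 5th) → B#
6th (major 6th) → C##
9th (major 9th) → F##

E#  G##  B#  C##  F##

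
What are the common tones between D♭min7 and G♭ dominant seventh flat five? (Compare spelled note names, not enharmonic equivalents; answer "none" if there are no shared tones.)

D♭min7: D♭ F♭ A♭ C♭
G♭ dominant seventh flat five: G♭ B♭ D𝄫 F♭
Common to both → F♭.

F♭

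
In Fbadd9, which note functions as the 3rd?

Ab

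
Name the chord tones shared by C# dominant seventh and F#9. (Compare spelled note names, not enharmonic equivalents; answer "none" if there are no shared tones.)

C# dominant seventh: C# E# G# B
F#9: F# A# C# E G#
Common to both → C#, G#.

C# – G#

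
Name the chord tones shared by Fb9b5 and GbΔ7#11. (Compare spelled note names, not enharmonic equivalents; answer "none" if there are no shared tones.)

Fb9b5: Fb Ab Cbb Ebb Gb
GbΔ7#11: Gb Bb Db F C
Common to both → Gb.

Gb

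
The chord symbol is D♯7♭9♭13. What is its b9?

D♯7♭9♭13 is built on D♯; its 9th is a minor 9th above the root.
A second above D uses the letter E, and the minor 9th above D♯ is E.

E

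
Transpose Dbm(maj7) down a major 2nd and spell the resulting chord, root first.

Cb  Ebb  Gb  Bb

Transposed root: Db → Cb (major 2nd down). So we spell Cb minor-major seventh:
Cb — root
Ebb — minor 3rd
Gb — perfect 5th
Bb — major 7th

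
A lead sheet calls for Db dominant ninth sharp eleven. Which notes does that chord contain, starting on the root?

D-flat  F  A-flat  C-flat  E-flat  G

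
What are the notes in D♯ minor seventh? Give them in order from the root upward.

D♯ – F♯ – A♯ – C♯

Root D♯, quality minor seventh:
D♯ — root
F♯ — minor 3rd
A♯ — perfect 5th
C♯ — minor 7th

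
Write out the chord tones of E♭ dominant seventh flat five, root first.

Root Eb, quality dominant seventh flat five:
- root: Eb
- major 3rd: G
- diminished 5th: Bbb
- minor 7th: Db

Eb, G, Bbb, Db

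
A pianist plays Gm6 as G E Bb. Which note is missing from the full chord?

D

Gm6 = G, Bb, D, E. The voicing lacks the 5th (perfect 5th), D.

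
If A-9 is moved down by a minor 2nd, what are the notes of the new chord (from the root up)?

G#  B  D#  F#  A#

A down a minor 2nd → G#. New chord: G# minor ninth.
Root: G#
Minor 3rd (3rd): B
Perfect 5th (5th): D#
Minor 7th (7th): F#
Major 9th (9th): A#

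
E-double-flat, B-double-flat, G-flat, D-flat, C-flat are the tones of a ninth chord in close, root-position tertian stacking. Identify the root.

Stacking in thirds gives C-flat – E-double-flat – G-flat – B-double-flat – D-flat, so C-flat is the root — C-flat minor ninth.

C-flat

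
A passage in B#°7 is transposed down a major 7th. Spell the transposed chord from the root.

C♯  E  G  B♭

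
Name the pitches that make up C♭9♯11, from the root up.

Cb Eb Gb Bbb Db F

C♭9♯11: dominant ninth sharp eleven on Cb.
Cb — root
Eb — major 3rd
Gb — perfect 5th
Bbb — minor 7th
Db — major 9th
F — augmented 11th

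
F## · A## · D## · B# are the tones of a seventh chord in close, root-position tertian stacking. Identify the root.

Arranged so that each adjacent pair is a third by letter name: B# – D## – F## – A##.
The bottom of that stack, B#, is the root (this is B# major seventh).

B#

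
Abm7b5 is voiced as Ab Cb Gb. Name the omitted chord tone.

Ebb

The full Abm7b5 chord is Ab, Cb, Ebb, Gb.
Comparing with the voicing, the diminished 5th (5th) — Ebb — is absent.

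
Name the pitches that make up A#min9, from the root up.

Root A#, quality minor ninth:
Root: A#
Minor 3rd (3rd): C#
Perfect 5th (5th): E#
Minor 7th (7th): G#
Major 9th (9th): B#

A# – C# – E# – G# – B#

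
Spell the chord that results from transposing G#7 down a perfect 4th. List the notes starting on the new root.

D♯ – F𝄪 – A♯ – C♯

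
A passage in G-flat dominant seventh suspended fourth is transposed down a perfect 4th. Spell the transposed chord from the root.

Gb down a perfect 4th → Db. New chord: Db dominant seventh suspended fourth.
Db — root
Gb — perfect 4th
Ab — perfect 5th
Cb — minor 7th

Db Gb Ab Cb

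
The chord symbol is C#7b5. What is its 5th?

G

C#7b5 is built on C#; its 5th is a diminished 5th above the root.
A fifth above C uses the letter G, and the diminished 5th above C# is G.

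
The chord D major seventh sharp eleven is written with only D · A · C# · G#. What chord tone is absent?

F#

The full D major seventh sharp eleven chord is D, F#, A, C#, G#.
Comparing with the voicing, the major 3rd (3rd) — F# — is absent.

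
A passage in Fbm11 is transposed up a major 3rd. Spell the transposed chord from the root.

Ab, Cb, Eb, Gb, Bb, Db

A major 3rd up from Fb is Ab, so the new chord is Ab minor eleventh.
root → Ab
3rd (minor 3rd) → Cb
5th (perfect 5th) → Eb
7th (minor 7th) → Gb
9th (major 9th) → Bb
11th (perfect 11th) → Db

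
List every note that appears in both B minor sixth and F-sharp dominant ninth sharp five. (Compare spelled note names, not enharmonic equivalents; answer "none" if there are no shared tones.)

B minor sixth: B D F-sharp G-sharp
F-sharp dominant ninth sharp five: F-sharp A-sharp C-double-sharp E G-sharp
Common to both → F-sharp, G-sharp.

F-sharp G-sharp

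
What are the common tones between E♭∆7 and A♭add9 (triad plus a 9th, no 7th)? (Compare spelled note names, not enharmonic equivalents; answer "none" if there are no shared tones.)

E♭∆7 = Eb, G, Bb, D.
A♭add9 = Ab, C, Eb, Bb.
Shared: Eb, Bb.

Eb Bb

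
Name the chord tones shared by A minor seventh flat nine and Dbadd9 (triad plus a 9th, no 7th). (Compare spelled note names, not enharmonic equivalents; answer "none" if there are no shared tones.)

none

A minor seventh flat nine = A, C, E, G, Bb.
Dbadd9 = Db, F, Ab, Eb.
Shared: none.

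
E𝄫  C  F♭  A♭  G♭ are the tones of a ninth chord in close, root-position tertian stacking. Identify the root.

F♭

Arranged so that each adjacent pair is a third by letter name: F♭ – A♭ – C – E𝄫 – G♭.
The bottom of that stack, F♭, is the root (this is F♭ dominant ninth sharp five).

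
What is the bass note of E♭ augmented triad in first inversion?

G

E♭ augmented triad in root position is E-flat–G–B.
First inversion places the third in the bass, which is G.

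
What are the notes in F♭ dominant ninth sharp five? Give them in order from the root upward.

Fb  Ab  C  Ebb  Gb

F♭ dominant ninth sharp five: dominant ninth sharp five on Fb.
root → Fb
3rd (major 3rd) → Ab
5th (augmented 5th) → C
7th (minor 7th) → Ebb
9th (major 9th) → Gb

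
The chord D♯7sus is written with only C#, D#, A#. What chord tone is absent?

G#

D♯7sus = D#, G#, A#, C#. The voicing lacks the 4th (perfect 4th), G#.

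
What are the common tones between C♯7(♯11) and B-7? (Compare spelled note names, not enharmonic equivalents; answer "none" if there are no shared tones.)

C♯7(♯11) = C#, E#, G#, B, F##.
B-7 = B, D, F#, A.
Shared: B.

B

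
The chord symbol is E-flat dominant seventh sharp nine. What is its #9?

E-flat dominant seventh sharp nine is built on E-flat; its 9th is an augmented 9th above the root.
A second above E uses the letter F, and the augmented 9th above E-flat is F-sharp.

F-sharp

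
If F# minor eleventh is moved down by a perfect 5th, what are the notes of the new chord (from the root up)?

B, D, F#, A, C#, E

F# down a perfect 5th → B. New chord: B minor eleventh.
root → B
3rd (minor 3rd) → D
5th (perfect 5th) → F#
7th (minor 7th) → A
9th (major 9th) → C#
11th (perfect 11th) → E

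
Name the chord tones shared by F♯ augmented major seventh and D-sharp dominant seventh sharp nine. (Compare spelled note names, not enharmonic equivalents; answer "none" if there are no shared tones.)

F♯ augmented major seventh = F-sharp, A-sharp, C-double-sharp, E-sharp.
D-sharp dominant seventh sharp nine = D-sharp, F-double-sharp, A-sharp, C-sharp, E-double-sharp.
Shared: A-sharp.

A-sharp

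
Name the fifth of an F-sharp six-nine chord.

Root of F-sharp six-nine = F♯. The 5th is a perfect 5th: F♯ up a perfect 5th → C♯.

C♯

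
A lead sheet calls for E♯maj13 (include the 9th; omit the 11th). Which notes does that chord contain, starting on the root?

E♯maj13 is a major thirteenth built on E#.
- root: E#
- major 3rd: G##
- perfect 5th: B#
- major 7th: D##
- major 9th: F##
- major 13th: C##

E#  G##  B#  D##  F##  C##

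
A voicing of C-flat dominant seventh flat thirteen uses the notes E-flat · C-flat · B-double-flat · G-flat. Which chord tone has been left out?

A-double-flat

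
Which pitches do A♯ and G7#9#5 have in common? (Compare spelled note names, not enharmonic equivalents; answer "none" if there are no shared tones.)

A#

A♯ = A#, C##, E#.
G7#9#5 = G, B, D#, F, A#.
Shared: A#.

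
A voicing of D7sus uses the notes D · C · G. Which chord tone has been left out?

A

D7sus = D, G, A, C. The voicing lacks the 5th (perfect 5th), A.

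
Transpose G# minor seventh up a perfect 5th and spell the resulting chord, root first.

D#  F#  A#  C#

Transposed root: G# → D# (perfect 5th up). So we spell D# minor seventh:
D# — root
F# — minor 3rd
A# — perfect 5th
C# — minor 7th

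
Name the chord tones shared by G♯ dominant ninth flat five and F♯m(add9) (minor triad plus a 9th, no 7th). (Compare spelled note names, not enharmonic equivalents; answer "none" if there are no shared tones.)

G♯ dominant ninth flat five = G#, B#, D, F#, A#.
F♯m(add9) = F#, A, C#, G#.
Shared: G#, F#.

G# – F#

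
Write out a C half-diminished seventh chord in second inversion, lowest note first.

In root position, C half-diminished seventh is C–E-flat–G-flat–B-flat.
Second inversion puts the fifth (G-flat) in the bass.

G-flat – B-flat – C – E-flat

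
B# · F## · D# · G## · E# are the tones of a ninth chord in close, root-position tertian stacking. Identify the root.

E#

Arranged so that each adjacent pair is a third by letter name: E# – G## – B# – D# – F##.
The bottom of that stack, E#, is the root (this is E# dominant ninth).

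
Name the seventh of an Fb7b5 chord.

Fb7b5 is built on F♭; its 7th is a minor 7th above the root.
A seventh above F uses the letter E, and the minor 7th above F♭ is E𝄫.

E𝄫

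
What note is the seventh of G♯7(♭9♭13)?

G♯7(♭9♭13) is built on G#; its 7th is a minor 7th above the root.
A seventh above G uses the letter F, and the minor 7th above G# is F#.

F#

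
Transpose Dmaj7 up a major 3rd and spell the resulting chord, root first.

Transposed root: D → F# (major 3rd up). So we spell F# major seventh:
F# — root
A# — major 3rd
C# — perfect 5th
E# — major 7th

F# A# C# E#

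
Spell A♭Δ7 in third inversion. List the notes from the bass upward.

In root position, A♭Δ7 is Ab–C–Eb–G.
Third inversion puts the seventh (G) in the bass.

G  Ab  C  Eb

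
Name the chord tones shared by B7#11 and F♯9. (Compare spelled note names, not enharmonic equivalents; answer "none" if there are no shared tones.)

B7#11: B D♯ F♯ A E♯
F♯9: F♯ A♯ C♯ E G♯
Common to both → F♯.

F♯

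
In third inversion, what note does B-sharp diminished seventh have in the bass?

B-sharp diminished seventh in root position is B#–D#–F#–A.
Third inversion places the seventh in the bass, which is A.

A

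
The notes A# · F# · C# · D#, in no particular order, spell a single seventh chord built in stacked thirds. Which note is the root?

Stacking in thirds gives D# – F# – A# – C#, so D# is the root — D# minor seventh.

D#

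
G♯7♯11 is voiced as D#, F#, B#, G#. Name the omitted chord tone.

The full G♯7♯11 chord is G#, B#, D#, F#, C##.
Comparing with the voicing, the augmented 11th (11th) — C## — is absent.

C##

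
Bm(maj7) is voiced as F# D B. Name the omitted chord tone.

Bm(maj7) = B, D, F#, A#. The voicing lacks the 7th (major 7th), A#.

A#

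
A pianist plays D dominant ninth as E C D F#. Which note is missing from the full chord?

A

The full D dominant ninth chord is D, F#, A, C, E.
Comparing with the voicing, the perfect 5th (5th) — A — is absent.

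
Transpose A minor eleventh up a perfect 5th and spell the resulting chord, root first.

E – G – B – D – F# – A

A perfect 5th up from A is E, so the new chord is E minor eleventh.
- root: E
- minor 3rd: G
- perfect 5th: B
- minor 7th: D
- major 9th: F#
- perfect 11th: A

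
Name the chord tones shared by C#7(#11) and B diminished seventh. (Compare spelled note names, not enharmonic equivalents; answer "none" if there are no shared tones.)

B

C#7(#11) = C#, E#, G#, B, F##.
B diminished seventh = B, D, F, Ab.
Shared: B.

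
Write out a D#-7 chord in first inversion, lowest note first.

D#-7 = D#–F#–A#–C#; first inversion → third (F#) lowest.

F#, A#, C#, D#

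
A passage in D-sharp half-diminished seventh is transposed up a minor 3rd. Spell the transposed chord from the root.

D-sharp up a minor 3rd → F-sharp. New chord: F-sharp half-diminished seventh.
- root: F-sharp
- minor 3rd: A
- diminished 5th: C
- minor 7th: E

F-sharp  A  C  E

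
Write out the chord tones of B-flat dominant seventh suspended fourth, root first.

Bb  Eb  F  Ab

B-flat dominant seventh suspended fourth is a dominant seventh suspended fourth built on Bb.
Root: Bb
Perfect 4th (4th): Eb
Perfect 5th (5th): F
Minor 7th (7th): Ab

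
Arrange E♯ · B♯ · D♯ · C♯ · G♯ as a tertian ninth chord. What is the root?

C♯

Stacking in thirds gives C♯ – E♯ – G♯ – B♯ – D♯, so C♯ is the root — C♯ major ninth.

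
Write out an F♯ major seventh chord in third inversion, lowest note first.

E#  F#  A#  C#

F♯ major seventh = F#–A#–C#–E#; third inversion → seventh (E#) lowest.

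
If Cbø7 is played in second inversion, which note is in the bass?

Gbb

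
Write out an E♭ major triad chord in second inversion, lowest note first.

Bb – Eb – G

In root position, E♭ major triad is Eb–G–Bb.
Second inversion puts the fifth (Bb) in the bass.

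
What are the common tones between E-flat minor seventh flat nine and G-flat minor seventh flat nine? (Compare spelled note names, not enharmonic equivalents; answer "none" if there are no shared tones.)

E-flat minor seventh flat nine = E-flat, G-flat, B-flat, D-flat, F-flat.
G-flat minor seventh flat nine = G-flat, B-double-flat, D-flat, F-flat, A-double-flat.
Shared: G-flat, D-flat, F-flat.

G-flat D-flat F-flat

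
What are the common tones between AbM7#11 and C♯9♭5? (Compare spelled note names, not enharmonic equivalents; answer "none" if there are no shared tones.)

AbM7#11 = A♭, C, E♭, G, D.
C♯9♭5 = C♯, E♯, G, B, D♯.
Shared: G.

G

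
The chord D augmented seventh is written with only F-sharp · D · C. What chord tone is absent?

A-sharp

The full D augmented seventh chord is D, F-sharp, A-sharp, C.
Comparing with the voicing, the augmented 5th (5th) — A-sharp — is absent.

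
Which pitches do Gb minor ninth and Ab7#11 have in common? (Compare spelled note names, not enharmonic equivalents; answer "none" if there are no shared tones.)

Gb minor ninth = Gb, Bbb, Db, Fb, Ab.
Ab7#11 = Ab, C, Eb, Gb, D.
Shared: Gb, Ab.

Gb  Ab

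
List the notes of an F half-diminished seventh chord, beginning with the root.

F, A♭, C♭, E♭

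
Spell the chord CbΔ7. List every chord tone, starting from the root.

Cb Eb Gb Bb

CbΔ7 is a major seventh built on Cb.
- root: Cb
- major 3rd: Eb
- perfect 5th: Gb
- major 7th: Bb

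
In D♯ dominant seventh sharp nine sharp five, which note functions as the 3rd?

D♯ dominant seventh sharp nine sharp five is built on D♯; its 3rd is a major 3rd above the root.
A third above D uses the letter F, and the major 3rd above D♯ is F𝄪.

F𝄪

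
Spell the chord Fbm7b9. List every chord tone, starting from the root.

Fb, Abb, Cb, Ebb, Gbb

Root Fb, quality minor seventh flat nine:
- root: Fb
- minor 3rd: Abb
- perfect 5th: Cb
- minor 7th: Ebb
- minor 9th: Gbb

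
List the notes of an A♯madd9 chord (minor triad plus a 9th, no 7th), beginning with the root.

A♯, C♯, E♯, B♯

A♯madd9 is a minor added-ninth built on A♯.
A♯ — root
C♯ — minor 3rd
E♯ — perfect 5th
B♯ — major 9th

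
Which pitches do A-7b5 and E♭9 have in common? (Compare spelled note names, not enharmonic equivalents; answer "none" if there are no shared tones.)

E♭ G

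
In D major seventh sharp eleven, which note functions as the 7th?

C-sharp

Root of D major seventh sharp eleven = D. The 7th is a major 7th: D up a major 7th → C-sharp.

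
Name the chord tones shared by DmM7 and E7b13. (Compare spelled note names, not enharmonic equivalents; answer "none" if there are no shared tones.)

D

DmM7: D F A C#
E7b13: E G# B D C
Common to both → D.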